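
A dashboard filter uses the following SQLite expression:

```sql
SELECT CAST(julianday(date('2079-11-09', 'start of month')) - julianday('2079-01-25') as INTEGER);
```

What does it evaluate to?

280

`start of month` rewinds 2079-11-09 to 2079-11-01.
6 days remain in January 2079 after the 25th (31 − 25).
Full months from February 2079 through October 2079 contribute their day counts.
Then 1 day into November 2079.
Total: 6 + 28 + 31 + 30 + 31 + 30 + 31 + 31 + 30 + 31 + 1 = 280.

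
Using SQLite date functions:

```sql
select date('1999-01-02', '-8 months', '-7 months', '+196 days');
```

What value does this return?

Adding -8 months to 1999-01-02 gives 1998-05-02.
Adding -7 months to 1998-05-02 gives 1997-10-02.
Applying '+196 days' to 1997-10-02: counting 196 days forward gives 1998-04-16.

1998-04-16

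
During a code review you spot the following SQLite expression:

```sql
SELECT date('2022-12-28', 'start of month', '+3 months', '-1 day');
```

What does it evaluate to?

2023-02-28

`start of month` rewinds 2022-12-28 to 2022-12-01.
Adding +3 months to 2022-12-01 gives 2023-03-01.
Going back 1 day from 2023-03-01 reaches 2023-02-28 (last day of February, 28 days).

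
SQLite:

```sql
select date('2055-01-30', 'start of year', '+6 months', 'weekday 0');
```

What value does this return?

2055-07-04

`start of year` rewinds 2055-01-30 to 2055-01-01.
Adding +6 months to 2055-01-01 gives 2055-07-01.
`weekday 0` advances to the next Sunday; 2055-07-01 is a Thursday, so it moves forward to 2055-07-04.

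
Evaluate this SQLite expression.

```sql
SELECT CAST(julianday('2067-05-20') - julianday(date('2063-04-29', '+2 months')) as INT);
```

Adding +2 months to 2063-04-29 gives 2063-06-29.
1 day remains in June 2063 after the 29th (30 − 29).
Full months from July 2063 through April 2067 contribute their day counts.
Then 20 days into May 2067.
Total: 1 + 31 + 31 + 30 + 31 + 30 + 31 + 31 + 29 + 31 + 30 + 31 + 30 + 31 + 31 + 30 + 31 + 30 + 31 + 31 + 28 + 31 + 30 + 31 + 30 + 31 + 31 + 30 + 31 + 30 + 31 + 31 + 28 + 31 + 30 + 31 + 30 + 31 + 31 + 30 + 31 + 30 + 31 + 31 + 28 + 31 + 30 + 20 = 1421.

1421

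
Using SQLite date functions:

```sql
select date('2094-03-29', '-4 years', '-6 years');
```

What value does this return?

2084-03-29

Adding -4 years to 2094-03-29 gives 2090-03-29.
Adding -6 years to 2090-03-29 gives 2084-03-29.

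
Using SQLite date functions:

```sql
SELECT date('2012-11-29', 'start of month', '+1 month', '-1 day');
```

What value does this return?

`start of month` rewinds 2012-11-29 to 2012-11-01.
Adding +1 month to 2012-11-01 gives 2012-12-01.
Going back 1 day from 2012-12-01 reaches 2012-11-30 (last day of November, 30 days).

2012-11-30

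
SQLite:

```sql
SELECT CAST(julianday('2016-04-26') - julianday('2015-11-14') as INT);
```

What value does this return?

164

16 days remain in November 2015 after the 14th (30 − 14).
December 2015: 31 days.
January 2016: 31 days.
February 2016: 29 days (leap year).
March 2016: 31 days.
Then 26 days into April 2016.
Total: 16 + 31 + 31 + 29 + 31 + 26 = 164.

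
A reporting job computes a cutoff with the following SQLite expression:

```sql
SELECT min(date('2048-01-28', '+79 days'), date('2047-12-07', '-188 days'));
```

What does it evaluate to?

2047-06-02

date('2048-01-28', '+79 days') → 2048-04-16.
date('2047-12-07', '-188 days') → 2047-06-02.
Earlier of the two is 2047-06-02.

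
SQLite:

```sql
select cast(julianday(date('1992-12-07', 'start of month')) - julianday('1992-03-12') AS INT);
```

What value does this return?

`start of month` rewinds 1992-12-07 to 1992-12-01.
19 days remain in March 1992 after the 12th (31 − 12).
Full months from April 1992 through November 1992 contribute their day counts.
Then 1 day into December 1992.
Total: 19 + 30 + 31 + 30 + 31 + 31 + 30 + 31 + 30 + 1 = 264.

264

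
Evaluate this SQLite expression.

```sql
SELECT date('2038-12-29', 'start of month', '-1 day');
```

2038-11-30

`start of month` rewinds 2038-12-29 to 2038-12-01.
Going back 1 day from 2038-12-01 reaches 2038-11-30 (last day of November, 30 days).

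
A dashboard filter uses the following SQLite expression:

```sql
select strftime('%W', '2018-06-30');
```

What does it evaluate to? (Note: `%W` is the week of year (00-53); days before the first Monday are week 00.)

2018-06-30 is a Saturday. SQLite's %W counts Mondays since the year started; the result is 26.

26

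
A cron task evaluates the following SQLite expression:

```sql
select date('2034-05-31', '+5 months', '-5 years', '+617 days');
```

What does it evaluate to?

2031-07-10

Adding +5 months to 2034-05-31 gives 2034-10-31.
Adding -5 years to 2034-10-31 gives 2029-10-31.
Applying '+617 days' to 2029-10-31: counting 617 days forward gives 2031-07-10.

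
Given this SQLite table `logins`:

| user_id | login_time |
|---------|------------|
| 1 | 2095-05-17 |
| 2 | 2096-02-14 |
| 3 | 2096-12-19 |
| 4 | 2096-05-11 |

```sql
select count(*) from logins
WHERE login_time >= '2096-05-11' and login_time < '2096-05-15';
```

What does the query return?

Rows in [2096-05-11, 2096-05-15): 2096-05-11 → 1 row.

1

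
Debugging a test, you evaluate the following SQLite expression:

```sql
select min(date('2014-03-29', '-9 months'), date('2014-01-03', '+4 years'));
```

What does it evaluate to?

2013-06-29

date('2014-03-29', '-9 months') → 2013-06-29.
date('2014-01-03', '+4 years') → 2018-01-03.
Earlier of the two is 2013-06-29.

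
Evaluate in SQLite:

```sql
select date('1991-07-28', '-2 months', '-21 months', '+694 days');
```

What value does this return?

1991-07-23

Adding -2 months to 1991-07-28 gives 1991-05-28.
Adding -21 months to 1991-05-28 gives 1989-08-28.
Applying '+694 days' to 1989-08-28: counting 694 days forward gives 1991-07-23.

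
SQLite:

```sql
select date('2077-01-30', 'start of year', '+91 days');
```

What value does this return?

`start of year` rewinds 2077-01-30 to 2077-01-01.
Applying '+91 days' to 2077-01-01: counting 91 days forward gives 2077-04-02.

2077-04-02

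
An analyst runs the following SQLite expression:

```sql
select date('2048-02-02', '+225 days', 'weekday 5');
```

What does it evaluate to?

2048-09-18

Applying '+225 days' to 2048-02-02: counting 225 days forward gives 2048-09-14.
`weekday 5` advances to the next Friday; 2048-09-14 is a Monday, so it moves forward to 2048-09-18.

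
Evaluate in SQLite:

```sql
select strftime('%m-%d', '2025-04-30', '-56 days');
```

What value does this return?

03-05

First apply '-56 days': 2025-04-30 → 2025-03-05.
`%m-%d` extracts the month-day: 03-05.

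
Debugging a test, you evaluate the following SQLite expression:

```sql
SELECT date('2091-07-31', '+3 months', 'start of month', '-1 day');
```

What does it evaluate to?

Adding +3 months to 2091-07-31 gives 2091-10-31.
`start of month` rewinds 2091-10-31 to 2091-10-01.
Going back 1 day from 2091-10-01 reaches 2091-09-30 (last day of September, 30 days).

2091-09-30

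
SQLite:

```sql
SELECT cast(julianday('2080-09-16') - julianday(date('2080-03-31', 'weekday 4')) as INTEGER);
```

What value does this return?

`weekday 4` advances to the next Thursday; 2080-03-31 is a Sunday, so it moves forward to 2080-04-04.
26 days remain in April 2080 after the 4th (30 − 4).
May 2080: 31 days.
June 2080: 30 days.
July 2080: 31 days.
August 2080: 31 days.
Then 16 days into September 2080.
Total: 26 + 31 + 30 + 31 + 31 + 16 = 165.

165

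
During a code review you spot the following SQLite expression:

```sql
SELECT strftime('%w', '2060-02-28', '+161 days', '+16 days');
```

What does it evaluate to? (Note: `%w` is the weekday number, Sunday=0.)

First apply '+161 days', '+16 days': 2060-02-28 → 2060-08-23.
2060-08-23 is a Monday; with Sunday=0 that is 1.

1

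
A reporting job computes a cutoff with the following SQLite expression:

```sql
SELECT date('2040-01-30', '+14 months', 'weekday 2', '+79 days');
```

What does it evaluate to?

2041-06-20

Adding +14 months to 2040-01-30 gives 2041-03-30.
`weekday 2` advances to the next Tuesday; 2041-03-30 is a Saturday, so it moves forward to 2041-04-02.
Applying '+79 days' to 2041-04-02: counting 79 days forward gives 2041-06-20.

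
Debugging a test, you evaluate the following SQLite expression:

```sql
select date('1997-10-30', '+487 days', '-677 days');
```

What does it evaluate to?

1997-04-23

Applying '+487 days' to 1997-10-30: counting 487 days forward gives 1999-03-01.
Applying '-677 days' to 1999-03-01: counting 677 days back gives 1997-04-23.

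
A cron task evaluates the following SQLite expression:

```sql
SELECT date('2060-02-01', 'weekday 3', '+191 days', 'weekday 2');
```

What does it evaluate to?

2060-08-17

`weekday 3` advances to the next Wednesday; 2060-02-01 is a Sunday, so it moves forward to 2060-02-04.
Applying '+191 days' to 2060-02-04: counting 191 days forward gives 2060-08-13.
`weekday 2` advances to the next Tuesday; 2060-08-13 is a Friday, so it moves forward to 2060-08-17.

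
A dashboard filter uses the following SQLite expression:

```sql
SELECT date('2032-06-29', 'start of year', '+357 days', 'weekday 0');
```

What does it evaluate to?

`start of year` rewinds 2032-06-29 to 2032-01-01.
Applying '+357 days' to 2032-01-01: counting 357 days forward gives 2032-12-23.
`weekday 0` advances to the next Sunday; 2032-12-23 is a Thursday, so it moves forward to 2032-12-26.

2032-12-26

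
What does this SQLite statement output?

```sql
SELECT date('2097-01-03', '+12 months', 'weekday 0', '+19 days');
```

2098-01-24

Adding +12 months to 2097-01-03 gives 2098-01-03.
`weekday 0` advances to the next Sunday; 2098-01-03 is a Friday, so it moves forward to 2098-01-05.
Advancing 19 more days within January lands on 2098-01-24.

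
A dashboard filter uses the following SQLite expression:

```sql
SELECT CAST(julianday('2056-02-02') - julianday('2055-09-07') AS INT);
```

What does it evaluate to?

23 days remain in September 2055 after the 7th (30 − 7).
October 2055: 31 days.
November 2055: 30 days.
December 2055: 31 days.
January 2056: 31 days.
Then 2 days into February 2056.
Total: 23 + 31 + 30 + 31 + 31 + 2 = 148.

148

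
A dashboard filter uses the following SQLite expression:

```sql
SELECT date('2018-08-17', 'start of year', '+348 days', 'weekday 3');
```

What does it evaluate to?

`start of year` rewinds 2018-08-17 to 2018-01-01.
Applying '+348 days' to 2018-01-01: counting 348 days forward gives 2018-12-15.
`weekday 3` advances to the next Wednesday; 2018-12-15 is a Saturday, so it moves forward to 2018-12-19.

2018-12-19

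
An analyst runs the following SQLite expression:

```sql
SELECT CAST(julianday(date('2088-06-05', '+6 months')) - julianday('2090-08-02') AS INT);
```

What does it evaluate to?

Adding +6 months to 2088-06-05 gives 2088-12-05.
26 days remain in December 2088 after the 5th (31 − 5).
Full months from January 2089 through July 2090 contribute their day counts.
Then 2 days into August 2090.
Total: 26 + 31 + 28 + 31 + 30 + 31 + 30 + 31 + 31 + 30 + 31 + 30 + 31 + 31 + 28 + 31 + 30 + 31 + 30 + 31 + 2 = 605.
The subtraction is earlier − later, so the result is −605 → -605.

-605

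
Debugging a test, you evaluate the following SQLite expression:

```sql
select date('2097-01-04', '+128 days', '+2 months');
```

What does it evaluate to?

2097-07-12

Applying '+128 days' to 2097-01-04: counting 128 days forward gives 2097-05-12.
Adding +2 months to 2097-05-12 gives 2097-07-12.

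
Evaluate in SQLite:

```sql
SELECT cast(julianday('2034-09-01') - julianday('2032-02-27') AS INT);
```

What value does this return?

917

2 days remain in February 2032 after the 27th (29 − 27).
Full months from March 2032 through August 2034 contribute their day counts.
Then 1 day into September 2034.
Total: 2 + 31 + 30 + 31 + 30 + 31 + 31 + 30 + 31 + 30 + 31 + 31 + 28 + 31 + 30 + 31 + 30 + 31 + 31 + 30 + 31 + 30 + 31 + 31 + 28 + 31 + 30 + 31 + 30 + 31 + 31 + 1 = 917.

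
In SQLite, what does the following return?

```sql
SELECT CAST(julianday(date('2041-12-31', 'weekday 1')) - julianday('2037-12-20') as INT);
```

1478

`weekday 1` advances to the next Monday; 2041-12-31 is a Tuesday, so it moves forward to 2042-01-06.
11 days remain in December 2037 after the 20th (31 − 20).
Full months from January 2038 through December 2041 contribute their day counts.
Then 6 days into January 2042.
Total: 11 + 31 + 28 + 31 + 30 + 31 + 30 + 31 + 31 + 30 + 31 + 30 + 31 + 31 + 28 + 31 + 30 + 31 + 30 + 31 + 31 + 30 + 31 + 30 + 31 + 31 + 29 + 31 + 30 + 31 + 30 + 31 + 31 + 30 + 31 + 30 + 31 + 31 + 28 + 31 + 30 + 31 + 30 + 31 + 31 + 30 + 31 + 30 + 31 + 6 = 1478.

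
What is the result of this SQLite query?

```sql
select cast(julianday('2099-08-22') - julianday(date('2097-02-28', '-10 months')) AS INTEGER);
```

Adding -10 months to 2097-02-28 gives 2096-04-28.
2 days remain in April 2096 after the 28th (30 − 28).
Full months from May 2096 through July 2099 contribute their day counts.
Then 22 days into August 2099.
Total: 2 + 31 + 30 + 31 + 31 + 30 + 31 + 30 + 31 + 31 + 28 + 31 + 30 + 31 + 30 + 31 + 31 + 30 + 31 + 30 + 31 + 31 + 28 + 31 + 30 + 31 + 30 + 31 + 31 + 30 + 31 + 30 + 31 + 31 + 28 + 31 + 30 + 31 + 30 + 31 + 22 = 1211.

1211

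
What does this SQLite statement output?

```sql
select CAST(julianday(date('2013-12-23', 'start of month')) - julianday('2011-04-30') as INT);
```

946

`start of month` rewinds 2013-12-23 to 2013-12-01.
0 days remain in April 2011 after the 30th (30 − 30).
Full months from May 2011 through November 2013 contribute their day counts.
Then 1 day into December 2013.
Total: 0 + 31 + 30 + 31 + 31 + 30 + 31 + 30 + 31 + 31 + 29 + 31 + 30 + 31 + 30 + 31 + 31 + 30 + 31 + 30 + 31 + 31 + 28 + 31 + 30 + 31 + 30 + 31 + 31 + 30 + 31 + 30 + 1 = 946.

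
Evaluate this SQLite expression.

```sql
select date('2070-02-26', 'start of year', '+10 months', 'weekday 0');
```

`start of year` rewinds 2070-02-26 to 2070-01-01.
Adding +10 months to 2070-01-01 gives 2070-11-01.
`weekday 0` advances to the next Sunday; 2070-11-01 is a Saturday, so it moves forward to 2070-11-02.

2070-11-02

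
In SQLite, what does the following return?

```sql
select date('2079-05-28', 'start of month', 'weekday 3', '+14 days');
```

`start of month` rewinds 2079-05-28 to 2079-05-01.
`weekday 3` advances to the next Wednesday; 2079-05-01 is a Monday, so it moves forward to 2079-05-03.
Advancing 14 more days within May lands on 2079-05-17.

2079-05-17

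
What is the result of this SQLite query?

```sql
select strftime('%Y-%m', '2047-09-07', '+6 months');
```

First apply '+6 months': 2047-09-07 → 2048-03-07.
`%Y-%m` extracts the year-month: 2048-03.

2048-03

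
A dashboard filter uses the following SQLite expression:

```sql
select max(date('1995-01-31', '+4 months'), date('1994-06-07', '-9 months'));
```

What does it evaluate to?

date('1995-01-31', '+4 months') → 1995-05-31.
date('1994-06-07', '-9 months') → 1993-09-07.
Later of the two is 1995-05-31.

1995-05-31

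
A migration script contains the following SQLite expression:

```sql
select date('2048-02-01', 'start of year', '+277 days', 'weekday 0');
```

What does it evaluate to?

2048-10-04

`start of year` rewinds 2048-02-01 to 2048-01-01.
Applying '+277 days' to 2048-01-01: counting 277 days forward gives 2048-10-04.
`weekday 0` advances to the next Sunday; 2048-10-04 is already a Sunday, so it stays at 2048-10-04.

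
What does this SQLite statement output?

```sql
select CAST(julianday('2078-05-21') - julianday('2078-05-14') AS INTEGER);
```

7

Both dates are in May 2078: 21 − 14 = 7.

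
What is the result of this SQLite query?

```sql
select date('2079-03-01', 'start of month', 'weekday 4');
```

2079-03-02

`start of month` rewinds 2079-03-01 to 2079-03-01.
`weekday 4` advances to the next Thursday; 2079-03-01 is a Wednesday, so it moves forward to 2079-03-02.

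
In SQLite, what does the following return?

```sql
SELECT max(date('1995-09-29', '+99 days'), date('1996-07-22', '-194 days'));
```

date('1995-09-29', '+99 days') → 1996-01-06.
date('1996-07-22', '-194 days') → 1996-01-10.
Later of the two is 1996-01-10.

1996-01-10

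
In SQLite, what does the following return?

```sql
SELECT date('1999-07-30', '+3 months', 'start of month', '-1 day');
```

1999-09-30

Adding +3 months to 1999-07-30 gives 1999-10-30.
`start of month` rewinds 1999-10-30 to 1999-10-01.
Going back 1 day from 1999-10-01 reaches 1999-09-30 (last day of September, 30 days).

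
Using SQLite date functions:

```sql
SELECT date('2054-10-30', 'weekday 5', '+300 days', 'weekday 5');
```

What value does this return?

`weekday 5` advances to the next Friday; 2054-10-30 is already a Friday, so it stays at 2054-10-30.
Applying '+300 days' to 2054-10-30: counting 300 days forward gives 2055-08-26.
`weekday 5` advances to the next Friday; 2055-08-26 is a Thursday, so it moves forward to 2055-08-27.

2055-08-27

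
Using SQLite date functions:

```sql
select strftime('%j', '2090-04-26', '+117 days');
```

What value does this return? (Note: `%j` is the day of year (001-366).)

233

First apply '+117 days': 2090-04-26 → 2090-08-21.
Day-of-year for 2090-08-21: days since 2090-01-01 inclusive = 233, zero-padded to 233.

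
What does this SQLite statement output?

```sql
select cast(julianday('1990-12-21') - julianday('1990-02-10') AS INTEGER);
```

18 days remain in February 1990 after the 10th (28 − 10).
Full months from March 1990 through November 1990 contribute their day counts.
Then 21 days into December 1990.
Total: 18 + 31 + 30 + 31 + 30 + 31 + 31 + 30 + 31 + 30 + 21 = 314.

314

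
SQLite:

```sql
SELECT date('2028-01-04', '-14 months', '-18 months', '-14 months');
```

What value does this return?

2024-03-04

Adding -14 months to 2028-01-04 gives 2026-11-04.
Adding -18 months to 2026-11-04 gives 2025-05-04.
Adding -14 months to 2025-05-04 gives 2024-03-04.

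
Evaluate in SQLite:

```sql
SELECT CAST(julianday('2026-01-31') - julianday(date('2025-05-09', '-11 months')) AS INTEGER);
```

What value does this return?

Adding -11 months to 2025-05-09 gives 2024-06-09.
21 days remain in June 2024 after the 9th (30 − 9).
Full months from July 2024 through December 2025 contribute their day counts.
Then 31 days into January 2026.
Total: 21 + 31 + 31 + 30 + 31 + 30 + 31 + 31 + 28 + 31 + 30 + 31 + 30 + 31 + 31 + 30 + 31 + 30 + 31 + 31 = 601.

601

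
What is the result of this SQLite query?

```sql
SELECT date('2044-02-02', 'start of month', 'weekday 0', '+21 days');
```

`start of month` rewinds 2044-02-02 to 2044-02-01.
`weekday 0` advances to the next Sunday; 2044-02-01 is a Monday, so it moves forward to 2044-02-07.
Advancing 21 more days within February lands on 2044-02-28.

2044-02-28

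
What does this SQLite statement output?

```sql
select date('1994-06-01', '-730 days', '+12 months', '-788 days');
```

Applying '-730 days' to 1994-06-01: counting 730 days back gives 1992-06-01.
Adding +12 months to 1992-06-01 gives 1993-06-01.
Applying '-788 days' to 1993-06-01: counting 788 days back gives 1991-04-05.

1991-04-05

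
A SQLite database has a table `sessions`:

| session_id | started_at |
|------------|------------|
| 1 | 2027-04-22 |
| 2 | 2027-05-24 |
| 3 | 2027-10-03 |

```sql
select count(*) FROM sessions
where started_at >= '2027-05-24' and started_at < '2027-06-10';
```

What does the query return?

Rows in [2027-05-24, 2027-06-10): 2027-05-24 → 1 row.

1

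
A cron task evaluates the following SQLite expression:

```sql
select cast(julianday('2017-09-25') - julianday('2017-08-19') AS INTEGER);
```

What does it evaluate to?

12 days remain in August 2017 after the 19th (31 − 19).
Then 25 days into September 2017.
Total: 12 + 25 = 37.

37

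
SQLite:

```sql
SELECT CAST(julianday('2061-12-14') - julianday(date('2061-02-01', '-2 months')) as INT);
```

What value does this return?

378

Adding -2 months to 2061-02-01 gives 2060-12-01.
30 days remain in December 2060 after the 1st (31 − 1).
Full months from January 2061 through November 2061 contribute their day counts.
Then 14 days into December 2061.
Total: 30 + 31 + 28 + 31 + 30 + 31 + 30 + 31 + 31 + 30 + 31 + 30 + 14 = 378.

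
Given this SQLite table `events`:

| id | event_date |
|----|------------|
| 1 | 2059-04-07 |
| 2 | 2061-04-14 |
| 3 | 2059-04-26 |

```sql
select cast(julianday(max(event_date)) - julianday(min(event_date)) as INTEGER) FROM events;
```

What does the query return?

738

MIN = 2059-04-07, MAX = 2061-04-14.
23 days remain in April 2059 after the 7th (30 − 7).
Full months from May 2059 through March 2061 contribute their day counts.
Then 14 days into April 2061.
Total: 23 + 31 + 30 + 31 + 31 + 30 + 31 + 30 + 31 + 31 + 29 + 31 + 30 + 31 + 30 + 31 + 31 + 30 + 31 + 30 + 31 + 31 + 28 + 31 + 14 = 738.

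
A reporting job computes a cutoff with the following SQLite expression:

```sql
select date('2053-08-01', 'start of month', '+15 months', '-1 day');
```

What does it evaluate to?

`start of month` rewinds 2053-08-01 to 2053-08-01.
Adding +15 months to 2053-08-01 gives 2054-11-01.
Going back 1 day from 2054-11-01 reaches 2054-10-31 (last day of October, 31 days).

2054-10-31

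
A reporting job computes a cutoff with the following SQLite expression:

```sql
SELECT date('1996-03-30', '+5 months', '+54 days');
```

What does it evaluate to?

Adding +5 months to 1996-03-30 gives 1996-08-30.
Applying '+54 days' to 1996-08-30: counting 54 days forward gives 1996-10-23.

1996-10-23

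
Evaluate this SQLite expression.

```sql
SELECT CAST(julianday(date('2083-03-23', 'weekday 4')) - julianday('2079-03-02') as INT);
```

`weekday 4` advances to the next Thursday; 2083-03-23 is a Tuesday, so it moves forward to 2083-03-25.
29 days remain in March 2079 after the 2nd (31 − 2).
Full months from April 2079 through February 2083 contribute their day counts.
Then 25 days into March 2083.
Total: 29 + 30 + 31 + 30 + 31 + 31 + 30 + 31 + 30 + 31 + 31 + 29 + 31 + 30 + 31 + 30 + 31 + 31 + 30 + 31 + 30 + 31 + 31 + 28 + 31 + 30 + 31 + 30 + 31 + 31 + 30 + 31 + 30 + 31 + 31 + 28 + 31 + 30 + 31 + 30 + 31 + 31 + 30 + 31 + 30 + 31 + 31 + 28 + 25 = 1484.

1484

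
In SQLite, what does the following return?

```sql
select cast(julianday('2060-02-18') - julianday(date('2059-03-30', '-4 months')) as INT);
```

445

Adding -4 months to 2059-03-30 gives 2058-11-30.
0 days remain in November 2058 after the 30th (30 − 30).
Full months from December 2058 through January 2060 contribute their day counts.
Then 18 days into February 2060.
Total: 0 + 31 + 31 + 28 + 31 + 30 + 31 + 30 + 31 + 31 + 30 + 31 + 30 + 31 + 31 + 18 = 445.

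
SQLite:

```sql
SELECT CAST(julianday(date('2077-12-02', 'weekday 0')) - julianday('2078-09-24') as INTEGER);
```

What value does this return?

`weekday 0` advances to the next Sunday; 2077-12-02 is a Thursday, so it moves forward to 2077-12-05.
26 days remain in December 2077 after the 5th (31 − 5).
Full months from January 2078 through August 2078 contribute their day counts.
Then 24 days into September 2078.
Total: 26 + 31 + 28 + 31 + 30 + 31 + 30 + 31 + 31 + 24 = 293.
The subtraction is earlier − later, so the result is −293 → -293.

-293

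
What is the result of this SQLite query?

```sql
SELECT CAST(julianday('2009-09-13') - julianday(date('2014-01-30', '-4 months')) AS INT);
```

-1478

Adding -4 months to 2014-01-30 gives 2013-09-30.
17 days remain in September 2009 after the 13th (30 − 13).
Full months from October 2009 through August 2013 contribute their day counts.
Then 30 days into September 2013.
Total: 17 + 31 + 30 + 31 + 31 + 28 + 31 + 30 + 31 + 30 + 31 + 31 + 30 + 31 + 30 + 31 + 31 + 28 + 31 + 30 + 31 + 30 + 31 + 31 + 30 + 31 + 30 + 31 + 31 + 29 + 31 + 30 + 31 + 30 + 31 + 31 + 30 + 31 + 30 + 31 + 31 + 28 + 31 + 30 + 31 + 30 + 31 + 31 + 30 = 1478.
The subtraction is earlier − later, so the result is −1478 → -1478.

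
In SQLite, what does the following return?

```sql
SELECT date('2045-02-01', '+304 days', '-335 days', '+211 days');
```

Applying '+304 days' to 2045-02-01: counting 304 days forward gives 2045-12-02.
Applying '-335 days' to 2045-12-02: counting 335 days back gives 2045-01-01.
Applying '+211 days' to 2045-01-01: counting 211 days forward gives 2045-07-31.

2045-07-31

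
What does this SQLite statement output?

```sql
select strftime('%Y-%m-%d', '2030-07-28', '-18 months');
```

2029-01-28

First apply '-18 months': 2030-07-28 → 2029-01-28.
`%Y-%m-%d` extracts the ISO date: 2029-01-28.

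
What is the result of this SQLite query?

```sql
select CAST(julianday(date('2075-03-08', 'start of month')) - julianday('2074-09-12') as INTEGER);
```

`start of month` rewinds 2075-03-08 to 2075-03-01.
18 days remain in September 2074 after the 12th (30 − 12).
October 2074: 31 days.
November 2074: 30 days.
December 2074: 31 days.
January 2075: 31 days.
February 2075: 28 days.
Then 1 day into March 2075.
Total: 18 + 31 + 30 + 31 + 31 + 28 + 1 = 170.

170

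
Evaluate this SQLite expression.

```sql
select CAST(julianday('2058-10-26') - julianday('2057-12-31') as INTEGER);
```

299

0 days remain in December 2057 after the 31st (31 − 31).
Full months from January 2058 through September 2058 contribute their day counts.
Then 26 days into October 2058.
Total: 0 + 31 + 28 + 31 + 30 + 31 + 30 + 31 + 31 + 30 + 26 = 299.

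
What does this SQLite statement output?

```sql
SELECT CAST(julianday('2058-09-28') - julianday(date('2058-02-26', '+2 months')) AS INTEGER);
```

155

Adding +2 months to 2058-02-26 gives 2058-04-26.
4 days remain in April 2058 after the 26th (30 − 26).
May 2058: 31 days.
June 2058: 30 days.
July 2058: 31 days.
August 2058: 31 days.
Then 28 days into September 2058.
Total: 4 + 31 + 30 + 31 + 31 + 28 = 155.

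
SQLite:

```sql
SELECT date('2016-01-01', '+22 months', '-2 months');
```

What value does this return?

Adding +22 months to 2016-01-01 gives 2017-11-01.
Adding -2 months to 2017-11-01 gives 2017-09-01.

2017-09-01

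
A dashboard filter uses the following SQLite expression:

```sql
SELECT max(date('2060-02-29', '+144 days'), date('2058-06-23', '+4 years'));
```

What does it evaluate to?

2062-06-23

date('2060-02-29', '+144 days') → 2060-07-22.
date('2058-06-23', '+4 years') → 2062-06-23.
Later of the two is 2062-06-23.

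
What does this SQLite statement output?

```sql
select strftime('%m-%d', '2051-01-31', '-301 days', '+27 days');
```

05-02

First apply '-301 days', '+27 days': 2051-01-31 → 2050-05-02.
`%m-%d` extracts the month-day: 05-02.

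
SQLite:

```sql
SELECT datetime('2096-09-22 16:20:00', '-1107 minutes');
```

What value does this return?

1107 minutes = 18h 27m; -1107 minutes from 2096-09-22 16:20:00 is 2096-09-21 21:53:00 (crosses midnight).

2096-09-21 21:53:00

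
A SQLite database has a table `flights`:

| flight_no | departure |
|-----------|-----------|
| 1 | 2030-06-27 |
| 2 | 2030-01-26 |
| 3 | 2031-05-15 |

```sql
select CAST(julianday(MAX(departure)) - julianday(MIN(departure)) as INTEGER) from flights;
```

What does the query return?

MIN = 2030-01-26, MAX = 2031-05-15.
5 days remain in January 2030 after the 26th (31 − 26).
Full months from February 2030 through April 2031 contribute their day counts.
Then 15 days into May 2031.
Total: 5 + 28 + 31 + 30 + 31 + 30 + 31 + 31 + 30 + 31 + 30 + 31 + 31 + 28 + 31 + 30 + 15 = 474.

474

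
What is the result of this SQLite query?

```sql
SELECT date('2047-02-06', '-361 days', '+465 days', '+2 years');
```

2049-05-21

Applying '-361 days' to 2047-02-06: counting 361 days back gives 2046-02-10.
Applying '+465 days' to 2046-02-10: counting 465 days forward gives 2047-05-21.
Adding +2 years to 2047-05-21 gives 2049-05-21.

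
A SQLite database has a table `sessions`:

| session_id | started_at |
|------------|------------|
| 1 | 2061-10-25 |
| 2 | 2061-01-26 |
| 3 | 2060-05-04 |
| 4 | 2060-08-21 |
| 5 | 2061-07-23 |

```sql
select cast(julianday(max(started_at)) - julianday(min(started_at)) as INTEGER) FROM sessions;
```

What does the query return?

539

MIN = 2060-05-04, MAX = 2061-10-25.
27 days remain in May 2060 after the 4th (31 − 4).
Full months from June 2060 through September 2061 contribute their day counts.
Then 25 days into October 2061.
Total: 27 + 30 + 31 + 31 + 30 + 31 + 30 + 31 + 31 + 28 + 31 + 30 + 31 + 30 + 31 + 31 + 30 + 25 = 539.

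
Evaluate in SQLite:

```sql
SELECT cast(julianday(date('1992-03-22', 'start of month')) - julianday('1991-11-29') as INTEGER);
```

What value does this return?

93

`start of month` rewinds 1992-03-22 to 1992-03-01.
1 day remains in November 1991 after the 29th (30 − 29).
December 1991: 31 days.
January 1992: 31 days.
February 1992: 29 days (leap year).
Then 1 day into March 1992.
Total: 1 + 31 + 31 + 29 + 1 = 93.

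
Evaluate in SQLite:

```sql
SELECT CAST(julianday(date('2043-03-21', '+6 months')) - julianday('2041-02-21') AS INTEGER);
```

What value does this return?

Adding +6 months to 2043-03-21 gives 2043-09-21.
7 days remain in February 2041 after the 21st (28 − 21).
Full months from March 2041 through August 2043 contribute their day counts.
Then 21 days into September 2043.
Total: 7 + 31 + 30 + 31 + 30 + 31 + 31 + 30 + 31 + 30 + 31 + 31 + 28 + 31 + 30 + 31 + 30 + 31 + 31 + 30 + 31 + 30 + 31 + 31 + 28 + 31 + 30 + 31 + 30 + 31 + 31 + 21 = 942.

942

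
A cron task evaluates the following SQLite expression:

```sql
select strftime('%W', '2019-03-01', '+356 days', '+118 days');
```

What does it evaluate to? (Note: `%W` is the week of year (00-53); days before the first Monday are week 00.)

24

First apply '+356 days', '+118 days': 2019-03-01 → 2020-06-17.
2020-06-17 is a Wednesday. SQLite's %W counts Mondays since the year started; the result is 24.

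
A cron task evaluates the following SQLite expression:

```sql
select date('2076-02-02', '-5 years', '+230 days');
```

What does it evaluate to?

Adding -5 years to 2076-02-02 gives 2071-02-02.
Applying '+230 days' to 2071-02-02: counting 230 days forward gives 2071-09-20.

2071-09-20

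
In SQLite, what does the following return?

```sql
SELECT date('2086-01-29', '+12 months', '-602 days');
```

Adding +12 months to 2086-01-29 gives 2087-01-29.
Applying '-602 days' to 2087-01-29: counting 602 days back gives 2085-06-06.

2085-06-06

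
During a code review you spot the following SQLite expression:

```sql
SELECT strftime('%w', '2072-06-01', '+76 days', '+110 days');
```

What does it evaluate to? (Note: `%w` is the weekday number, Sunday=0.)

First apply '+76 days', '+110 days': 2072-06-01 → 2072-12-04.
2072-12-04 is a Sunday; with Sunday=0 that is 0.

0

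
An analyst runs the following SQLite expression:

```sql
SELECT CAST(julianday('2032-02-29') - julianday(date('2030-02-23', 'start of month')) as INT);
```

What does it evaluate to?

`start of month` rewinds 2030-02-23 to 2030-02-01.
27 days remain in February 2030 after the 1st (28 − 1).
Full months from March 2030 through January 2032 contribute their day counts.
Then 29 days into February 2032.
Total: 27 + 31 + 30 + 31 + 30 + 31 + 31 + 30 + 31 + 30 + 31 + 31 + 28 + 31 + 30 + 31 + 30 + 31 + 31 + 30 + 31 + 30 + 31 + 31 + 29 = 758.

758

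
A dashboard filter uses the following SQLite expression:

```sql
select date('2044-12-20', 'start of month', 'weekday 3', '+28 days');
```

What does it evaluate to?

2045-01-04

`start of month` rewinds 2044-12-20 to 2044-12-01.
`weekday 3` advances to the next Wednesday; 2044-12-01 is a Thursday, so it moves forward to 2044-12-07.
December 2044 has 31 days; 24 remain after the 7th, so 25 days reach 2045-01-01.
Advancing 3 more days within January lands on 2045-01-04.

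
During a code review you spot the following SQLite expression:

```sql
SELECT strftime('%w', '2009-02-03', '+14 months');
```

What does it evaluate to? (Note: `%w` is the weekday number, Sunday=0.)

6

First apply '+14 months': 2009-02-03 → 2010-04-03.
2010-04-03 is a Saturday; with Sunday=0 that is 6.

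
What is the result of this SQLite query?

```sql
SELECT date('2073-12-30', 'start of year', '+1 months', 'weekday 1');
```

`start of year` rewinds 2073-12-30 to 2073-01-01.
Adding +1 month to 2073-01-01 gives 2073-02-01.
`weekday 1` advances to the next Monday; 2073-02-01 is a Wednesday, so it moves forward to 2073-02-06.

2073-02-06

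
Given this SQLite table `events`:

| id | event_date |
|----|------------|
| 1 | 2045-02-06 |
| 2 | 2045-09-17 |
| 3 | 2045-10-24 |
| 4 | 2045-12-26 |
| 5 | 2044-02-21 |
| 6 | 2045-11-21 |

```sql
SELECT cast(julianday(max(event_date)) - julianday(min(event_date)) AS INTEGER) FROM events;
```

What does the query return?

MIN = 2044-02-21, MAX = 2045-12-26.
8 days remain in February 2044 after the 21st (29 − 21).
Full months from March 2044 through November 2045 contribute their day counts.
Then 26 days into December 2045.
Total: 8 + 31 + 30 + 31 + 30 + 31 + 31 + 30 + 31 + 30 + 31 + 31 + 28 + 31 + 30 + 31 + 30 + 31 + 31 + 30 + 31 + 30 + 26 = 674.

674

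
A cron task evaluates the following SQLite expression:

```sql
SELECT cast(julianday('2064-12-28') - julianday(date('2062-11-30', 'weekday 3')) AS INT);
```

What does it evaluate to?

753

`weekday 3` advances to the next Wednesday; 2062-11-30 is a Thursday, so it moves forward to 2062-12-06.
25 days remain in December 2062 after the 6th (31 − 6).
Full months from January 2063 through November 2064 contribute their day counts.
Then 28 days into December 2064.
Total: 25 + 31 + 28 + 31 + 30 + 31 + 30 + 31 + 31 + 30 + 31 + 30 + 31 + 31 + 29 + 31 + 30 + 31 + 30 + 31 + 31 + 30 + 31 + 30 + 28 = 753.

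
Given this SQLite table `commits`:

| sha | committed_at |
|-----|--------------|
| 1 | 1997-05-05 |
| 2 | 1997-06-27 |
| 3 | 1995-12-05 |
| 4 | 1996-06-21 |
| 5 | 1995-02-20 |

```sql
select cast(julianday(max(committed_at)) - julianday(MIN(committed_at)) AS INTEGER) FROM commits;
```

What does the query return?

858

MIN = 1995-02-20, MAX = 1997-06-27.
8 days remain in February 1995 after the 20th (28 − 20).
Full months from March 1995 through May 1997 contribute their day counts.
Then 27 days into June 1997.
Total: 8 + 31 + 30 + 31 + 30 + 31 + 31 + 30 + 31 + 30 + 31 + 31 + 29 + 31 + 30 + 31 + 30 + 31 + 31 + 30 + 31 + 30 + 31 + 31 + 28 + 31 + 30 + 31 + 27 = 858.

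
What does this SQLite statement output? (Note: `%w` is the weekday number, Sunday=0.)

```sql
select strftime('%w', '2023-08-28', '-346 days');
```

First apply '-346 days': 2023-08-28 → 2022-09-16.
2022-09-16 is a Friday; with Sunday=0 that is 5.

5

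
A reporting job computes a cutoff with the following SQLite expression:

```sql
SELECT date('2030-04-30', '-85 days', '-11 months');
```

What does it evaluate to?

2029-03-04

Applying '-85 days' to 2030-04-30: counting 85 days back gives 2030-02-04.
Adding -11 months to 2030-02-04 gives 2029-03-04.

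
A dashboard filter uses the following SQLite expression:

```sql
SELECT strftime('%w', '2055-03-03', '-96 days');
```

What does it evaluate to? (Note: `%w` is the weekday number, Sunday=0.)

5

First apply '-96 days': 2055-03-03 → 2054-11-27.
2054-11-27 is a Friday; with Sunday=0 that is 5.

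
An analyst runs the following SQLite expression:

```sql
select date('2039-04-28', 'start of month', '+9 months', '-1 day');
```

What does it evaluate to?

2039-12-31

`start of month` rewinds 2039-04-28 to 2039-04-01.
Adding +9 months to 2039-04-01 gives 2040-01-01.
Going back 1 day from 2040-01-01 reaches 2039-12-31 (last day of December, 31 days).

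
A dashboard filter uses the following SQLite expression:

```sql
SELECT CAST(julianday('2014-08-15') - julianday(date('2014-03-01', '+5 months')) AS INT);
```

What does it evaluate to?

14

Adding +5 months to 2014-03-01 gives 2014-08-01.
Both dates are in August 2014: 15 − 1 = 14.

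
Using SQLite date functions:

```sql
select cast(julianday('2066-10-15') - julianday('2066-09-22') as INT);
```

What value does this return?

23

8 days remain in September 2066 after the 22nd (30 − 22).
Then 15 days into October 2066.
Total: 8 + 15 = 23.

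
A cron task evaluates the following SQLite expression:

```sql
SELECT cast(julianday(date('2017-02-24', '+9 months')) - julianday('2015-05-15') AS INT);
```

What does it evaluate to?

924

Adding +9 months to 2017-02-24 gives 2017-11-24.
16 days remain in May 2015 after the 15th (31 − 15).
Full months from June 2015 through October 2017 contribute their day counts.
Then 24 days into November 2017.
Total: 16 + 30 + 31 + 31 + 30 + 31 + 30 + 31 + 31 + 29 + 31 + 30 + 31 + 30 + 31 + 31 + 30 + 31 + 30 + 31 + 31 + 28 + 31 + 30 + 31 + 30 + 31 + 31 + 30 + 31 + 24 = 924.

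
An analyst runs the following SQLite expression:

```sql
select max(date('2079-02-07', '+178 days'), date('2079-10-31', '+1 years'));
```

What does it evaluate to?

date('2079-02-07', '+178 days') → 2079-08-04.
date('2079-10-31', '+1 years') → 2080-10-31.
Later of the two is 2080-10-31.

2080-10-31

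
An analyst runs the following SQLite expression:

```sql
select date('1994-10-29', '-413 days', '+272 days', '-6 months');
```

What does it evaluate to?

Applying '-413 days' to 1994-10-29: counting 413 days back gives 1993-09-11.
Applying '+272 days' to 1993-09-11: counting 272 days forward gives 1994-06-10.
Adding -6 months to 1994-06-10 gives 1993-12-10.

1993-12-10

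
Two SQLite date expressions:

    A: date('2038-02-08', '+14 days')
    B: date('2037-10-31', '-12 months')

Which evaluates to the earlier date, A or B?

A = 2038-02-22.
B = 2036-10-31.
B is earlier.

B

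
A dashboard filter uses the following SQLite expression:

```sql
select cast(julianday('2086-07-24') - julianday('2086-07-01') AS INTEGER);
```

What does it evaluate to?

Both dates are in July 2086: 24 − 1 = 23.

23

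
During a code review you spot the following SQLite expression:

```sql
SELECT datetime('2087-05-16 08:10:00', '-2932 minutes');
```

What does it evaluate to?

2932 minutes = 48h 52m; -2932 minutes from 2087-05-16 08:10:00 is 2087-05-14 07:18:00 (crosses midnight).

2087-05-14 07:18:00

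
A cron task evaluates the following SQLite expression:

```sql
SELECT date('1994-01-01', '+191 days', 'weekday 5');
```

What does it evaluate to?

Applying '+191 days' to 1994-01-01: counting 191 days forward gives 1994-07-11.
`weekday 5` advances to the next Friday; 1994-07-11 is a Monday, so it moves forward to 1994-07-15.

1994-07-15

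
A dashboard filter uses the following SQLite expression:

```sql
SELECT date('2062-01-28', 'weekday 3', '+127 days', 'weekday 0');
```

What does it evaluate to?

`weekday 3` advances to the next Wednesday; 2062-01-28 is a Saturday, so it moves forward to 2062-02-01.
Applying '+127 days' to 2062-02-01: counting 127 days forward gives 2062-06-08.
`weekday 0` advances to the next Sunday; 2062-06-08 is a Thursday, so it moves forward to 2062-06-11.

2062-06-11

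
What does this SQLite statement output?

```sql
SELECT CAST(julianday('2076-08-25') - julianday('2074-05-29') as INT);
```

2 days remain in May 2074 after the 29th (31 − 29).
Full months from June 2074 through July 2076 contribute their day counts.
Then 25 days into August 2076.
Total: 2 + 30 + 31 + 31 + 30 + 31 + 30 + 31 + 31 + 28 + 31 + 30 + 31 + 30 + 31 + 31 + 30 + 31 + 30 + 31 + 31 + 29 + 31 + 30 + 31 + 30 + 31 + 25 = 819.

819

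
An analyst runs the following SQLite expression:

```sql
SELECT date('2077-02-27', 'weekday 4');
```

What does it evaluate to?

`weekday 4` advances to the next Thursday; 2077-02-27 is a Saturday, so it moves forward to 2077-03-04.

2077-03-04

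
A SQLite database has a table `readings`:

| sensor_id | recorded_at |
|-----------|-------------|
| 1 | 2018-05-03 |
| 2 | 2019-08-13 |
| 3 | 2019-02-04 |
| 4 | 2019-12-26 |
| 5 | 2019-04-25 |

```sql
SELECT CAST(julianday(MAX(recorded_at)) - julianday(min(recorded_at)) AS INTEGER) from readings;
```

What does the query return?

MIN = 2018-05-03, MAX = 2019-12-26.
28 days remain in May 2018 after the 3rd (31 − 3).
Full months from June 2018 through November 2019 contribute their day counts.
Then 26 days into December 2019.
Total: 28 + 30 + 31 + 31 + 30 + 31 + 30 + 31 + 31 + 28 + 31 + 30 + 31 + 30 + 31 + 31 + 30 + 31 + 30 + 26 = 602.

602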